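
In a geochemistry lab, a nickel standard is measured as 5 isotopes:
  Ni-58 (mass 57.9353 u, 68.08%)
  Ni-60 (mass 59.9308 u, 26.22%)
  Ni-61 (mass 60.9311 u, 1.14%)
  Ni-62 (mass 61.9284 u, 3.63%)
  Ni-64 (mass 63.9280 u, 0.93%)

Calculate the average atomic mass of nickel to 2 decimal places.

The abundance-weighted mean is 0.6808 × 57.9353 + 0.2622 × 59.9308 + 0.0114 × 60.9311 + 0.0363 × 61.9284 + 0.0093 × 63.9280
= 39.44235 + 15.71386 + 0.69461 + 2.24800 + 0.59453 = 58.69335 u

58.69 u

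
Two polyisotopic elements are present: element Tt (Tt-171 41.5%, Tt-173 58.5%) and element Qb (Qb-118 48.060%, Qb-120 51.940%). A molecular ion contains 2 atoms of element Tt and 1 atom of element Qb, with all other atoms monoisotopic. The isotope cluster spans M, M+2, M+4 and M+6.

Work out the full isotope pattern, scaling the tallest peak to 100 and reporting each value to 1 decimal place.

Element Tt pattern (n=2): 0.172225 : 0.48555 : 0.342225
Element Qb pattern (n=1): 0.4806 : 0.5194
Convolve the two distributions (both contribute in 2-u steps):
  M: 0.172225×0.4806 = 0.082771
  M+2: 0.172225×0.5194 + 0.48555×0.4806 = 0.322809
  M+4: 0.48555×0.5194 + 0.342225×0.4806 = 0.416668
  M+6: 0.342225×0.5194 = 0.177752
Scale to base peak (0.416668) = 100: 19.9 : 77.5 : 100.0 : 42.7

19.9 : 77.5 : 100.0 : 42.7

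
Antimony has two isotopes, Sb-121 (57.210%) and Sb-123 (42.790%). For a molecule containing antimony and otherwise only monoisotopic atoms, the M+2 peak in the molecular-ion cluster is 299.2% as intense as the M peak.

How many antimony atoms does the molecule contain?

With n Sb atoms, P(M+2)/P(M) = C(n,1)·p^(n−1)q / p^n = n·q/p = n · 0.42790/0.57210.
n = 2.992 × 0.57210/0.42790 = 4.00 ≈ 4

4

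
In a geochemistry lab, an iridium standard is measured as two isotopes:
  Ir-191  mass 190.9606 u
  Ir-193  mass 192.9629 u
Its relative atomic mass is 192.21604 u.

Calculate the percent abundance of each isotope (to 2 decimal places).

Writing the weighted mean with unknown fraction x of Ir-191:
190.9606·x + 192.9629·(1 − x) = 192.21604
(190.9606 − 192.9629)·x = 192.21604 − 192.9629
x = -0.74686 / -2.0023 = 0.37300 → 37.30% Ir-191, 62.70% Ir-193.

Ir-191: 37.30%, Ir-193: 62.70%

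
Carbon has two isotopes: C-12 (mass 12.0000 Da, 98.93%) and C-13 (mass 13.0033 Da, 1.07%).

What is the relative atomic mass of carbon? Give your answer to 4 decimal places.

The abundance-weighted mean is 0.9893 × 12.0000 + 0.0107 × 13.0033
= 11.87160 + 0.13914 = 12.01074 Da

12.0107 Da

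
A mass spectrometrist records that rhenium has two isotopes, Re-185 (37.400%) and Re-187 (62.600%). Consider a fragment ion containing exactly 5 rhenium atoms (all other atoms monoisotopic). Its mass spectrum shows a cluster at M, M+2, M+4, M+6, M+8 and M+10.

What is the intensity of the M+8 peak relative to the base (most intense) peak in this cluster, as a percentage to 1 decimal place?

83.7%

(0.37400 + 0.62600)^5 gives M 0.0073, M+2 0.0612, M+4 0.2050, M+6 0.3431, M+8 0.2872, M+10 0.0961; the largest is M+6.
P(M+6) = C(5,3) × 0.37400^2 × 0.62600^3 = 10 × 0.139876 × 0.24531438 = 0.343136 (base)
P(M+8) = C(5,4) × 0.37400^1 × 0.62600^4 = 5 × 0.3740 × 0.1535668 = 0.287170
Relative intensity = 0.287170 / 0.343136 × 100 = 83.7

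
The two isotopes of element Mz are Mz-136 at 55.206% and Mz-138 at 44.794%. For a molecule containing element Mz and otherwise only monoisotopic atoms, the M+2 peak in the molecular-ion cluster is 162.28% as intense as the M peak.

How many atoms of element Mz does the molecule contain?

2

With n Mz atoms, P(M+2)/P(M) = C(n,1)·p^(n−1)q / p^n = n·q/p = n · 0.44794/0.55206.
n = 1.6228 × 0.55206/0.44794 = 2.00 ≈ 2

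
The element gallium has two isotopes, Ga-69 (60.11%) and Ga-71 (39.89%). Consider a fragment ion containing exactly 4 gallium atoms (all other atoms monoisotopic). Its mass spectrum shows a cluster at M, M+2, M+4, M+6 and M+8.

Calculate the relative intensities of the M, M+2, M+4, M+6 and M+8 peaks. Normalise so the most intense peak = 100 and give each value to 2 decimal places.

The 4 Ga atoms are independent, so intensities follow the terms of (0.6011 + 0.3989)^4.
P(M) = 0.6011^4 = 0.130553
P(M+2) = 4 × 0.6011^3 × 0.3989^1 = 0.346549
P(M+4) = 6 × 0.6011^2 × 0.3989^2 = 0.344963
P(M+6) = 4 × 0.6011^1 × 0.3989^3 = 0.152616
P(M+8) = 0.3989^4 = 0.025320
The M+2 peak is largest (0.346549); scaling to 100 gives 37.67 : 100.00 : 99.54 : 44.04 : 7.31.

37.67 : 100.00 : 99.54 : 44.04 : 7.31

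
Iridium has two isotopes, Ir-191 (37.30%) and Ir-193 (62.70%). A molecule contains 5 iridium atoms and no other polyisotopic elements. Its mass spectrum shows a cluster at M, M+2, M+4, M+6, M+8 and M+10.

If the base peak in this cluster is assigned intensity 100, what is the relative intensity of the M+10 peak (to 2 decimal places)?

Term probabilities: M 0.0072, M+2 0.0607, M+4 0.2040, M+6 0.3429, M+8 0.2882, M+10 0.0969. Base peak = M+6.
P(M+6) = C(5,3) × 0.3730^2 × 0.6270^3 = 10 × 0.139129 × 0.24649188 = 0.342942 (base)
P(M+10) = C(5,5) × 0.3730^0 × 0.6270^5 = 1 × 1.0000 × 0.09690311 = 0.096903
Relative intensity = 0.096903 / 0.342942 × 100 = 28.26

28.26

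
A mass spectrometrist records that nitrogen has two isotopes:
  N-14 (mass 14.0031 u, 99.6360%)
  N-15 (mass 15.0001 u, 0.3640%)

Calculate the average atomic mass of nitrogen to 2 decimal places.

Ar = Σ fᵢ·mᵢ = 0.996360 × 14.0031 + 0.003640 × 15.0001
= 13.95213 + 0.05460 = 14.00673 u

14.01 u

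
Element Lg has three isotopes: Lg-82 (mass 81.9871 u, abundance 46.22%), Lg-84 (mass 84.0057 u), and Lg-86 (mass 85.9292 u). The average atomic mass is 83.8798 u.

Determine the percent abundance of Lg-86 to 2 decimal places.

41.96%

The remaining 53.78% is split between Lg-84 (fraction x) and Lg-86 (fraction 0.5378 − x).
Substituting: 84.0057x + 85.9292(0.5378 − x) = 45.98536238
(84.0057 − 85.9292)x = -0.22736138  ⇒  x = 0.11820, y = 0.41960
Lg-84: 11.82%, Lg-86: 41.96%.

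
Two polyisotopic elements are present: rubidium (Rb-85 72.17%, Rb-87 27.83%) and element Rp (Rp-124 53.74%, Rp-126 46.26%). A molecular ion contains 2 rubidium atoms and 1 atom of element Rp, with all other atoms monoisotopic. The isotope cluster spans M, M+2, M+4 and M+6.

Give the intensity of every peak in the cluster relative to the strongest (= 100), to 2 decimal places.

61.27 : 100.00 : 49.79 : 7.84

Rubidium pattern (n=2): 0.52085089 : 0.40169822 : 0.07745089
Element Rp pattern (n=1): 0.5374 : 0.4626
Convolve the two distributions (both contribute in 2-u steps):
  M: 0.52085089×0.5374 = 0.279905
  M+2: 0.52085089×0.4626 + 0.40169822×0.5374 = 0.456818
  M+4: 0.40169822×0.4626 + 0.07745089×0.5374 = 0.227448
  M+6: 0.07745089×0.4626 = 0.035829
Scale to base peak (0.456818) = 100: 61.27 : 100.00 : 49.79 : 7.84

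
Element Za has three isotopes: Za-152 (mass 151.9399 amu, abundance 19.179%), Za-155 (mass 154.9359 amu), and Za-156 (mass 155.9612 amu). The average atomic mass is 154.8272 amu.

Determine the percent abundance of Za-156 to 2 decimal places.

45.44%

The remaining 80.821% is split between Za-155 (fraction x) and Za-156 (fraction 0.80821 − x).
Substituting: 154.9359x + 155.9612(0.80821 − x) = 125.686646579
(154.9359 − 155.9612)x = -0.362754873  ⇒  x = 0.35380, y = 0.45441
Za-155: 35.38%, Za-156: 45.44%.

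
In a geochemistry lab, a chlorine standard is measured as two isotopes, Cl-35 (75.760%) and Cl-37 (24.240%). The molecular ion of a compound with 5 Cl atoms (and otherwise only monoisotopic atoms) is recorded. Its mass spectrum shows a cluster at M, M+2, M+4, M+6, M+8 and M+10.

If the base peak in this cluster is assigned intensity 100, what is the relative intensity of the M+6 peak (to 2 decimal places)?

Binomial terms of (0.75760 + 0.24240)^5: M 0.2496, M+2 0.3993, M+4 0.2555, M+6 0.0817, M+8 0.0131, M+10 0.0008 → M+2 is the base peak.
P(M+2) = C(5,1) × 0.75760^4 × 0.24240^1 = 5 × 0.32942751 × 0.2424 = 0.399266 (base)
P(M+6) = C(5,3) × 0.75760^2 × 0.24240^3 = 10 × 0.57395776 × 0.01424288 = 0.081748
Relative intensity = 0.081748 / 0.399266 × 100 = 20.47

20.47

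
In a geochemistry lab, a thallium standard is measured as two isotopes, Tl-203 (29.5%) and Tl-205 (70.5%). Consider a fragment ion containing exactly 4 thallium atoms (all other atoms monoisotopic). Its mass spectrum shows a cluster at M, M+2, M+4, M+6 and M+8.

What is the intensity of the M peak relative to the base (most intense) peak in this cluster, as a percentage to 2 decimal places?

(0.295 + 0.705)^4 gives M 0.0076, M+2 0.0724, M+4 0.2595, M+6 0.4135, M+8 0.2470; the largest is M+6.
P(M+6) = C(4,3) × 0.295^1 × 0.705^3 = 4 × 0.2950 × 0.35040263 = 0.413475 (base)
P(M) = C(4,0) × 0.295^4 × 0.705^0 = 1 × 0.00757335 × 1.0000 = 0.007573
Relative intensity = 0.007573 / 0.413475 × 100 = 1.83

1.83%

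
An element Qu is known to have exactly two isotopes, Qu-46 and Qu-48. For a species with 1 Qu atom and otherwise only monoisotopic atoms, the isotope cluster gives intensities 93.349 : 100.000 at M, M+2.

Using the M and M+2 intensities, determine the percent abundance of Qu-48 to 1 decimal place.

51.7%

If p is the fraction of Qu that is Qu-46, then I(M+2)/I(M) = [C(1,1)·p^0·(1−p)] / p^1 = 1·(1−p)/p = 100.000/93.349 = 1.0712
(1−p)/p = 1.0712/1 = 1.0712  ⇒  p = 1/(1 + 1.0712) = 0.4828
Qu-46: 48.3%, Qu-48: 51.7%.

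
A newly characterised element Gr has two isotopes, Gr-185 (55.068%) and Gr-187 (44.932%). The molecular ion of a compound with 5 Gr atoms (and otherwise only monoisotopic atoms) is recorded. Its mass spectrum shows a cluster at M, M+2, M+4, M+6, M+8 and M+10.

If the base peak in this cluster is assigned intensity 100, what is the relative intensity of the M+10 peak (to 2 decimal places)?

5.43

Binomial terms of (0.55068 + 0.44932)^5: M 0.0506, M+2 0.2066, M+4 0.3371, M+6 0.2751, M+8 0.1122, M+10 0.0183 → M+4 is the base peak.
P(M+4) = C(5,2) × 0.55068^3 × 0.44932^2 = 10 × 0.16699286 × 0.20188846 = 0.337139 (base)
P(M+10) = C(5,5) × 0.55068^0 × 0.44932^5 = 1 × 1.0000 × 0.01831381 = 0.018314
Relative intensity = 0.018314 / 0.337139 × 100 = 5.43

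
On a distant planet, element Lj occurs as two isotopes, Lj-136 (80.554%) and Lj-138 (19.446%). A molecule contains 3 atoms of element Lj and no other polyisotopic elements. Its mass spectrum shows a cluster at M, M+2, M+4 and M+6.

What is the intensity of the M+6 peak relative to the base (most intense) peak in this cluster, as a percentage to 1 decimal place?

1.4%

Term probabilities: M 0.5227, M+2 0.3786, M+4 0.0914, M+6 0.0074. Base peak = M.
P(M) = C(3,0) × 0.80554^3 × 0.19446^0 = 1 × 0.52271063 × 1.0000 = 0.522711 (base)
P(M+6) = C(3,3) × 0.80554^0 × 0.19446^3 = 1 × 1.0000 × 0.00735344 = 0.007353
Relative intensity = 0.007353 / 0.522711 × 100 = 1.4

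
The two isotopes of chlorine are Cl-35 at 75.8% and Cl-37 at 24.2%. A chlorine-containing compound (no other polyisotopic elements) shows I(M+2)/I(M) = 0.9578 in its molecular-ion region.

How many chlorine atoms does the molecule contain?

3

The M+2/M ratio from n Cl atoms is n · q/p = n · 0.242/0.758.
n = 0.9578 × 0.758/0.242 = 3.00 ≈ 3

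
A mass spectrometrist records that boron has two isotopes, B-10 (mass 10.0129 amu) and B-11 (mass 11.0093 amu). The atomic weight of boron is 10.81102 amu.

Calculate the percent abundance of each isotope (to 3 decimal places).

Writing the weighted mean with unknown fraction x of B-10:
10.0129·x + 11.0093·(1 − x) = 10.81102
(10.0129 − 11.0093)·x = 10.81102 − 11.0093
x = -0.19828 / -0.9964 = 0.19900 → 19.900% B-10, 80.100% B-11.

B-10: 19.900%, B-11: 80.100%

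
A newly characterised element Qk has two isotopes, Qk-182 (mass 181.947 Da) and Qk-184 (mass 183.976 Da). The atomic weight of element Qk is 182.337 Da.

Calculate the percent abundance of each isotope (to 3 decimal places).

Qk-182: 80.779%, Qk-184: 19.221%

Writing the weighted mean with unknown fraction x of Qk-182:
181.947·x + 183.976·(1 − x) = 182.337
(181.947 − 183.976)·x = 182.337 − 183.976
x = -1.639 / -2.029 = 0.80779 → 80.779% Qk-182, 19.221% Qk-184.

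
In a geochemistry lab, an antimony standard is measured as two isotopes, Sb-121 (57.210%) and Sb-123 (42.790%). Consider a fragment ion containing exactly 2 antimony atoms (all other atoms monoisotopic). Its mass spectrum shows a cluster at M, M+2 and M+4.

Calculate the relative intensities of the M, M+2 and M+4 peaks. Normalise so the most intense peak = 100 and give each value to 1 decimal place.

66.8 : 100.0 : 37.4

The 2 Sb atoms are independent, so intensities follow the terms of (0.57210 + 0.42790)^2.
P(M) = 0.57210^2 = 0.327298
P(M+2) = 2 × 0.57210^1 × 0.42790^1 = 0.489603
P(M+4) = 0.42790^2 = 0.183098
The M+2 peak is largest (0.489603); scaling to 100 gives 66.8 : 100.0 : 37.4.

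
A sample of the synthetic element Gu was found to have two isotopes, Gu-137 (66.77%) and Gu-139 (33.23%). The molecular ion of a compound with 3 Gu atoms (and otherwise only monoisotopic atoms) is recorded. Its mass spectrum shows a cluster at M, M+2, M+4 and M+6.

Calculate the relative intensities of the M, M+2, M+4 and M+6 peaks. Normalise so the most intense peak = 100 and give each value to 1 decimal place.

67.0 : 100.0 : 49.8 : 8.3

Each Gu atom is independently Gu-137 (p = 0.6677) or Gu-139 (q = 0.3323); the cluster is the binomial expansion (p + q)^3.
P(M) = 0.6677^3 = 0.297676
P(M+2) = 3 × 0.6677^2 × 0.3323^1 = 0.444441
P(M+4) = 3 × 0.6677^1 × 0.3323^2 = 0.221189
P(M+6) = 0.3323^3 = 0.036694
The M+2 peak is largest (0.444441); scaling to 100 gives 67.0 : 100.0 : 49.8 : 8.3.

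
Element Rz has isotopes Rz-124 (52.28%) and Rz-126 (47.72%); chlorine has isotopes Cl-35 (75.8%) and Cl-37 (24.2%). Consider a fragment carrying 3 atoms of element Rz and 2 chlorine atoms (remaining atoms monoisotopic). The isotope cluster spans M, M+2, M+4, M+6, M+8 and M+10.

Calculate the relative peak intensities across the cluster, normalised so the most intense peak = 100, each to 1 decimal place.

Element Rz pattern (n=3): 0.14289161 : 0.39128468 : 0.3571558 : 0.10866791
Chlorine pattern (n=2): 0.574564 : 0.366872 : 0.058564
Convolve the two distributions (both contribute in 2-u steps):
  M: 0.14289161×0.574564 = 0.082100
  M+2: 0.14289161×0.366872 + 0.39128468×0.574564 = 0.277241
  M+4: 0.14289161×0.058564 + 0.39128468×0.366872 + 0.3571558×0.574564 = 0.357129
  M+6: 0.39128468×0.058564 + 0.3571558×0.366872 + 0.10866791×0.574564 = 0.216382
  M+8: 0.3571558×0.058564 + 0.10866791×0.366872 = 0.060784
  M+10: 0.10866791×0.058564 = 0.006364
Scale to base peak (0.357129) = 100: 23.0 : 77.6 : 100.0 : 60.6 : 17.0 : 1.8

23.0 : 77.6 : 100.0 : 60.6 : 17.0 : 1.8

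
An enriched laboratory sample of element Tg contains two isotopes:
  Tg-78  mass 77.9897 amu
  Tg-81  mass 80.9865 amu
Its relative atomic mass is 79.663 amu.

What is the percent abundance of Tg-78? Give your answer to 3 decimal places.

With x = fraction of Tg-78 (so Tg-81 is 1 − x):
77.9897·x + 80.9865·(1 − x) = 79.663
(77.9897 − 80.9865)·x = 79.663 − 80.9865
x = -1.3235 / -2.9968 = 0.44164 → 44.164% Tg-78, 55.836% Tg-81.

44.164%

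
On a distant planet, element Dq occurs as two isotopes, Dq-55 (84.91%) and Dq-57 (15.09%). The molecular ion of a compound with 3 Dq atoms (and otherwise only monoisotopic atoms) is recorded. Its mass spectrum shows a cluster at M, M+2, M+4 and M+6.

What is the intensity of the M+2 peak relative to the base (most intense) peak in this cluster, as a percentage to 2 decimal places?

(0.8491 + 0.1509)^3 gives M 0.6122, M+2 0.3264, M+4 0.0580, M+6 0.0034; the largest is M.
P(M) = C(3,0) × 0.8491^3 × 0.1509^0 = 1 × 0.61217631 × 1.0000 = 0.612176 (base)
P(M+2) = C(3,1) × 0.8491^2 × 0.1509^1 = 3 × 0.72097081 × 0.1509 = 0.326383
Relative intensity = 0.326383 / 0.612176 × 100 = 53.32

53.32%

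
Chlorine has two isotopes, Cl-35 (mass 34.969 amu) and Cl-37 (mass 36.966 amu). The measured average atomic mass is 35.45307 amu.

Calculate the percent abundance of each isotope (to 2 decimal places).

Cl-35: 75.76%, Cl-37: 24.24%

Let x be the fractional abundance of Cl-35; then Cl-37 has abundance 1 − x.
34.969·x + 36.966·(1 − x) = 35.45307
(34.969 − 36.966)·x = 35.45307 − 36.966
x = -1.51293 / -1.997 = 0.75760 → 75.76% Cl-35, 24.24% Cl-37.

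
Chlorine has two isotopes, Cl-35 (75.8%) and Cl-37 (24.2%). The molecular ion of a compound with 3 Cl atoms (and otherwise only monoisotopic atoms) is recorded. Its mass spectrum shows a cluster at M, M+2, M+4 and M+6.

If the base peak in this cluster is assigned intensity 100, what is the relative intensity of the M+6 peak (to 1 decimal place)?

3.3

Term probabilities: M 0.4355, M+2 0.4171, M+4 0.1332, M+6 0.0142. Base peak = M.
P(M) = C(3,0) × 0.758^3 × 0.242^0 = 1 × 0.43551951 × 1.0000 = 0.435520 (base)
P(M+6) = C(3,3) × 0.758^0 × 0.242^3 = 1 × 1.0000 × 0.01417249 = 0.014172
Relative intensity = 0.014172 / 0.435520 × 100 = 3.3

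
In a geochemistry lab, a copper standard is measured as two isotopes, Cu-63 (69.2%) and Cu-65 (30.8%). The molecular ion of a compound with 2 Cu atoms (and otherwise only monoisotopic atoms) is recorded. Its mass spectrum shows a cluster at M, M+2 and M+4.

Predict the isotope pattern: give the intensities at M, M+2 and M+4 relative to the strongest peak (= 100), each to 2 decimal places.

100.00 : 89.02 : 19.81

The 2 Cu atoms are independent, so intensities follow the terms of (0.692 + 0.308)^2.
P(M) = 0.692^2 = 0.478864
P(M+2) = 2 × 0.692^1 × 0.308^1 = 0.426272
P(M+4) = 0.308^2 = 0.094864
The M peak is largest (0.478864); scaling to 100 gives 100.00 : 89.02 : 19.81.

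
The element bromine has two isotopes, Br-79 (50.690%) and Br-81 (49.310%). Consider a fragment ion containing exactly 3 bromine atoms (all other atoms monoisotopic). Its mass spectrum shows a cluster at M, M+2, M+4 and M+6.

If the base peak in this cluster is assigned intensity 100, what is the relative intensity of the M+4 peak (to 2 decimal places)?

97.28

Binomial terms of (0.50690 + 0.49310)^3: M 0.1302, M+2 0.3801, M+4 0.3698, M+6 0.1199 → M+2 is the base peak.
P(M+2) = C(3,1) × 0.50690^2 × 0.49310^1 = 3 × 0.25694761 × 0.4931 = 0.380103 (base)
P(M+4) = C(3,2) × 0.50690^1 × 0.49310^2 = 3 × 0.5069 × 0.24314761 = 0.369755
Relative intensity = 0.369755 / 0.380103 × 100 = 97.28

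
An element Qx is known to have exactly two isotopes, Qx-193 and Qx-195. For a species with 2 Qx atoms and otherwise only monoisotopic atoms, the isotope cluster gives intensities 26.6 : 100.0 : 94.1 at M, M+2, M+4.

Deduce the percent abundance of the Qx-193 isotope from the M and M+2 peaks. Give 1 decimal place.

34.7%

If p is the fraction of Qx that is Qx-193, then I(M+2)/I(M) = [C(2,1)·p^1·(1−p)] / p^2 = 2·(1−p)/p = 100.0/26.6 = 3.7594
(1−p)/p = 3.7594/2 = 1.8797  ⇒  p = 1/(1 + 1.8797) = 0.3473
Qx-193: 34.7%, Qx-195: 65.3%.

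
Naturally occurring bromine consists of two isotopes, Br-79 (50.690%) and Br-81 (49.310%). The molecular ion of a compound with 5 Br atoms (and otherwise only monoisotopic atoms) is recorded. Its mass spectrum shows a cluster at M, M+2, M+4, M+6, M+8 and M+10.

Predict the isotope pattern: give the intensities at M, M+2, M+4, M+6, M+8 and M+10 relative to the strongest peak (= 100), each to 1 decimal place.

The 5 Br atoms are independent, so intensities follow the terms of (0.50690 + 0.49310)^5.
P(M) = 0.50690^5 = 0.033467
P(M+2) = 5 × 0.50690^4 × 0.49310^1 = 0.162777
P(M+4) = 10 × 0.50690^3 × 0.49310^2 = 0.316692
P(M+6) = 10 × 0.50690^2 × 0.49310^3 = 0.308070
P(M+8) = 5 × 0.50690^1 × 0.49310^4 = 0.149842
P(M+10) = 0.49310^5 = 0.029152
The M+4 peak is largest (0.316692); scaling to 100 gives 10.6 : 51.4 : 100.0 : 97.3 : 47.3 : 9.2.

10.6 : 51.4 : 100.0 : 97.3 : 47.3 : 9.2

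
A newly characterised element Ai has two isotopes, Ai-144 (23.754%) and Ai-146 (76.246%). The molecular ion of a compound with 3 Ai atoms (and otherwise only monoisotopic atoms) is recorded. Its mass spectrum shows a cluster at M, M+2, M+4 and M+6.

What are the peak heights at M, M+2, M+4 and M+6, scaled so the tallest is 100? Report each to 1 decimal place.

The 3 Ai atoms are independent, so intensities follow the terms of (0.23754 + 0.76246)^3.
P(M) = 0.23754^3 = 0.013403
P(M+2) = 3 × 0.23754^2 × 0.76246^1 = 0.129066
P(M+4) = 3 × 0.23754^1 × 0.76246^2 = 0.414278
P(M+6) = 0.76246^3 = 0.443253
The M+6 peak is largest (0.443253); scaling to 100 gives 3.0 : 29.1 : 93.5 : 100.0.

3.0 : 29.1 : 93.5 : 100.0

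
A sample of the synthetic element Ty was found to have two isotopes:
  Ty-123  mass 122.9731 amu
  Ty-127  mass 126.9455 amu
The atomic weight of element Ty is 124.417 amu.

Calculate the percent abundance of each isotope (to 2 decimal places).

With x = fraction of Ty-123 (so Ty-127 is 1 − x):
122.9731·x + 126.9455·(1 − x) = 124.417
(122.9731 − 126.9455)·x = 124.417 − 126.9455
x = -2.5285 / -3.9724 = 0.63652 → 63.65% Ty-123, 36.35% Ty-127.

Ty-123: 63.65%, Ty-127: 36.35%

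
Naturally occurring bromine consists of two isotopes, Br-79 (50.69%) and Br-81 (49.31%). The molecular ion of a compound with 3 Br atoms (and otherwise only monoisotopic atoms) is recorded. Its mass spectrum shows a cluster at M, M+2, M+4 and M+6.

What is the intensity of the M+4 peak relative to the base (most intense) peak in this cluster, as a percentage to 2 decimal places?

(0.5069 + 0.4931)^3 gives M 0.1302, M+2 0.3801, M+4 0.3698, M+6 0.1199; the largest is M+2.
P(M+2) = C(3,1) × 0.5069^2 × 0.4931^1 = 3 × 0.25694761 × 0.4931 = 0.380103 (base)
P(M+4) = C(3,2) × 0.5069^1 × 0.4931^2 = 3 × 0.5069 × 0.24314761 = 0.369755
Relative intensity = 0.369755 / 0.380103 × 100 = 97.28

97.28%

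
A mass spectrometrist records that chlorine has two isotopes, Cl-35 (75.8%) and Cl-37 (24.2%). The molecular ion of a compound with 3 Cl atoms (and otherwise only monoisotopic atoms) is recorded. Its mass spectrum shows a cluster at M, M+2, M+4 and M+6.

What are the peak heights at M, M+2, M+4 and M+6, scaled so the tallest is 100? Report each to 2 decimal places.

100.00 : 95.78 : 30.58 : 3.25

Each Cl atom is independently Cl-35 (p = 0.758) or Cl-37 (q = 0.242); the cluster is the binomial expansion (p + q)^3.
P(M) = 0.758^3 = 0.435520
P(M+2) = 3 × 0.758^2 × 0.242^1 = 0.417133
P(M+4) = 3 × 0.758^1 × 0.242^2 = 0.133175
P(M+6) = 0.242^3 = 0.014172
The M peak is largest (0.435520); scaling to 100 gives 100.00 : 95.78 : 30.58 : 3.25.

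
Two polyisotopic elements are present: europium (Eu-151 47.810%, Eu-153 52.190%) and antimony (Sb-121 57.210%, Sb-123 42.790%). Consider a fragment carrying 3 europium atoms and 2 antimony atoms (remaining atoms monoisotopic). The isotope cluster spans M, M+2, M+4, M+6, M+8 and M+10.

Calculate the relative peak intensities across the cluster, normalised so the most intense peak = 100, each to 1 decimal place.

Europium pattern (n=3): 0.10928391 : 0.3578871 : 0.39067407 : 0.14215492
Antimony pattern (n=2): 0.32729841 : 0.48960318 : 0.18309841
Convolve the two distributions (both contribute in 2-u steps):
  M: 0.10928391×0.32729841 = 0.035768
  M+2: 0.10928391×0.48960318 + 0.3578871×0.32729841 = 0.170642
  M+4: 0.10928391×0.18309841 + 0.3578871×0.48960318 + 0.39067407×0.32729841 = 0.323099
  M+6: 0.3578871×0.18309841 + 0.39067407×0.48960318 + 0.14215492×0.32729841 = 0.303331
  M+8: 0.39067407×0.18309841 + 0.14215492×0.48960318 = 0.141131
  M+10: 0.14215492×0.18309841 = 0.026028
Scale to base peak (0.323099) = 100: 11.1 : 52.8 : 100.0 : 93.9 : 43.7 : 8.1

11.1 : 52.8 : 100.0 : 93.9 : 43.7 : 8.1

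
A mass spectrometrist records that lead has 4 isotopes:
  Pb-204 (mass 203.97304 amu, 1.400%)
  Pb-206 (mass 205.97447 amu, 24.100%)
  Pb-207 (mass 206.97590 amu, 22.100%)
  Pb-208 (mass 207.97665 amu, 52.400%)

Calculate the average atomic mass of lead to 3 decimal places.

207.217 amu

Average mass = Σ (abundance × isotope mass) = 0.01400 × 203.97304 + 0.24100 × 205.97447 + 0.22100 × 206.97590 + 0.52400 × 207.97665
= 2.855623 + 49.639847 + 45.741674 + 108.979765 = 207.216909 amu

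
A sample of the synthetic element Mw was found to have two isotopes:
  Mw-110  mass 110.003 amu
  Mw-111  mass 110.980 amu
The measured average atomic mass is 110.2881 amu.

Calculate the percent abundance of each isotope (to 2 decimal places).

Mw-110: 70.82%, Mw-111: 29.18%

Let x be the fractional abundance of Mw-110; then Mw-111 has abundance 1 − x.
110.003·x + 110.980·(1 − x) = 110.2881
(110.003 − 110.980)·x = 110.2881 − 110.980
x = -0.6919 / -0.977 = 0.70819 → 70.82% Mw-110, 29.18% Mw-111.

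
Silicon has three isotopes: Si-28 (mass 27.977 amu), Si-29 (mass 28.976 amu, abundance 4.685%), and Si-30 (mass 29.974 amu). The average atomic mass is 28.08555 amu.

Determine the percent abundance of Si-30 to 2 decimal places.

The remaining 95.315% is split between Si-28 (fraction x) and Si-30 (fraction 0.95315 − x).
Substituting: 27.977x + 29.974(0.95315 − x) = 26.7280244
(27.977 − 29.974)x = -1.8416937  ⇒  x = 0.92223, y = 0.03092
Si-28: 92.22%, Si-30: 3.09%.

3.09%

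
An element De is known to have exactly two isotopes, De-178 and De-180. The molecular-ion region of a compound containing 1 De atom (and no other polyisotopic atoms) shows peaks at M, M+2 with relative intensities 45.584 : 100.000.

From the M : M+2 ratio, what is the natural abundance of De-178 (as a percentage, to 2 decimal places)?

If p is the fraction of De that is De-178, then I(M+2)/I(M) = [C(1,1)·p^0·(1−p)] / p^1 = 1·(1−p)/p = 100.000/45.584 = 2.1938
(1−p)/p = 2.1938/1 = 2.1938  ⇒  p = 1/(1 + 2.1938) = 0.3131
De-178: 31.31%, De-180: 68.69%.

31.31%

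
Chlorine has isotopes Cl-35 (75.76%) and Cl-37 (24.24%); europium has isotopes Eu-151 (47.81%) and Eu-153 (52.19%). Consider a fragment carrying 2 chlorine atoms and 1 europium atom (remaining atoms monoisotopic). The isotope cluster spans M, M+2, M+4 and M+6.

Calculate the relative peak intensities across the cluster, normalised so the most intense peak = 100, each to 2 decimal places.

57.75 : 100.00 : 46.25 : 6.45

Chlorine pattern (n=2): 0.57395776 : 0.36728448 : 0.05875776
Europium pattern (n=1): 0.4781 : 0.5219
Convolve the two distributions (both contribute in 2-u steps):
  M: 0.57395776×0.4781 = 0.274409
  M+2: 0.57395776×0.5219 + 0.36728448×0.4781 = 0.475147
  M+4: 0.36728448×0.5219 + 0.05875776×0.4781 = 0.219778
  M+6: 0.05875776×0.5219 = 0.030666
Scale to base peak (0.475147) = 100: 57.75 : 100.00 : 46.25 : 6.45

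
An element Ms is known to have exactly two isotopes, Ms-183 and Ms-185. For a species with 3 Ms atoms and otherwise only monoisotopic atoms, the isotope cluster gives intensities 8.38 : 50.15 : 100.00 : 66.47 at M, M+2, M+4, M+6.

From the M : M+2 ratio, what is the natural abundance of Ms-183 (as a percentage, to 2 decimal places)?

If p is the fraction of Ms that is Ms-183, then I(M+2)/I(M) = [C(3,1)·p^2·(1−p)] / p^3 = 3·(1−p)/p = 50.15/8.38 = 5.9845
(1−p)/p = 5.9845/3 = 1.9948  ⇒  p = 1/(1 + 1.9948) = 0.3339
Ms-183: 33.39%, Ms-185: 66.61%.

33.39%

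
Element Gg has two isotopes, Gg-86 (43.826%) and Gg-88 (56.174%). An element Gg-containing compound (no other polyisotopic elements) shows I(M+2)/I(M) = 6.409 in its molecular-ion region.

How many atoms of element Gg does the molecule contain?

The M+2/M ratio from n Gg atoms is n · q/p = n · 0.56174/0.43826.
n = 6.409 × 0.43826/0.56174 = 5.00 ≈ 5

5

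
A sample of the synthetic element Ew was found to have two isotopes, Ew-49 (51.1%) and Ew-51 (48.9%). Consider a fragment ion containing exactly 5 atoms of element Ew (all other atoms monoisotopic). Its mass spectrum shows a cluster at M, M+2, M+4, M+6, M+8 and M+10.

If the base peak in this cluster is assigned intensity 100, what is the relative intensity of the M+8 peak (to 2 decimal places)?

Binomial terms of (0.511 + 0.489)^5: M 0.0348, M+2 0.1667, M+4 0.3191, M+6 0.3053, M+8 0.1461, M+10 0.0280 → M+4 is the base peak.
P(M+4) = C(5,2) × 0.511^3 × 0.489^2 = 10 × 0.13343283 × 0.239121 = 0.319066 (base)
P(M+8) = C(5,4) × 0.511^1 × 0.489^4 = 5 × 0.5110 × 0.05717885 = 0.146092
Relative intensity = 0.146092 / 0.319066 × 100 = 45.79

45.79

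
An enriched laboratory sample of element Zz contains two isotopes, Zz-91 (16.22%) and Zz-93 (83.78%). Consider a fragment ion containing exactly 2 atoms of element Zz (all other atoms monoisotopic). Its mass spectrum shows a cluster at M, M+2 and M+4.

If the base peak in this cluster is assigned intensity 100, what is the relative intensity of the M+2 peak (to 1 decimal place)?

(0.1622 + 0.8378)^2 gives M 0.0263, M+2 0.2718, M+4 0.7019; the largest is M+4.
P(M+4) = C(2,2) × 0.1622^0 × 0.8378^2 = 1 × 1.0000 × 0.70190884 = 0.701909 (base)
P(M+2) = C(2,1) × 0.1622^1 × 0.8378^1 = 2 × 0.1622 × 0.8378 = 0.271782
Relative intensity = 0.271782 / 0.701909 × 100 = 38.7

38.7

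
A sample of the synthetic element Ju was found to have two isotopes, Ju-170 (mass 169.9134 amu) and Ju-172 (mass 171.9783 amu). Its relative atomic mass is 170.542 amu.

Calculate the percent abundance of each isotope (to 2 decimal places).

With x = fraction of Ju-170 (so Ju-172 is 1 − x):
169.9134·x + 171.9783·(1 − x) = 170.542
(169.9134 − 171.9783)·x = 170.542 − 171.9783
x = -1.4363 / -2.0649 = 0.69558 → 69.56% Ju-170, 30.44% Ju-172.

Ju-170: 69.56%, Ju-172: 30.44%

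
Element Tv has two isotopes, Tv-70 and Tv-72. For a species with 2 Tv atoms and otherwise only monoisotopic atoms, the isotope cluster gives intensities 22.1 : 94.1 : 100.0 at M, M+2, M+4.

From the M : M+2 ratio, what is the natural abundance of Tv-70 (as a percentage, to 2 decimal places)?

31.96%

Let p = fractional abundance of Tv-70. I(M+2)/I(M) = [C(2,1)·p^1·(1−p)] / p^2 = 2·(1−p)/p = 94.1/22.1 = 4.2579
(1−p)/p = 4.2579/2 = 2.1290  ⇒  p = 1/(1 + 2.1290) = 0.3196
Tv-70: 31.96%, Tv-72: 68.04%.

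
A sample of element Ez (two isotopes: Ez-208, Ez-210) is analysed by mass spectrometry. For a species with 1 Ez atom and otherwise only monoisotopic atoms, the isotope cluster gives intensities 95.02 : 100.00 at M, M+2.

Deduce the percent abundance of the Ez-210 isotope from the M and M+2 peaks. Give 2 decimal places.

Let p = fractional abundance of Ez-208. I(M+2)/I(M) = [C(1,1)·p^0·(1−p)] / p^1 = 1·(1−p)/p = 100.00/95.02 = 1.0524
(1−p)/p = 1.0524/1 = 1.0524  ⇒  p = 1/(1 + 1.0524) = 0.4872
Ez-208: 48.72%, Ez-210: 51.28%.

51.28%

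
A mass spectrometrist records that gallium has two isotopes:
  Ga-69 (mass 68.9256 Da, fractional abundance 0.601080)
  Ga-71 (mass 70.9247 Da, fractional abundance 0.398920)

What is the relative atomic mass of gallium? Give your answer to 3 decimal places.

69.723 Da

Ar = Σ fᵢ·mᵢ = 0.601080 × 68.9256 + 0.398920 × 70.9247
= 41.42980 + 28.29328 = 69.72308 Da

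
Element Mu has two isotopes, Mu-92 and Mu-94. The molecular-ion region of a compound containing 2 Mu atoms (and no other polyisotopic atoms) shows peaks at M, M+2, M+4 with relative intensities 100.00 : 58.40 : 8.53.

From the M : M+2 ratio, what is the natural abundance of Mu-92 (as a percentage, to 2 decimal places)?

77.40%

If p is the fraction of Mu that is Mu-92, then I(M+2)/I(M) = [C(2,1)·p^1·(1−p)] / p^2 = 2·(1−p)/p = 58.40/100.00 = 0.5840
(1−p)/p = 0.5840/2 = 0.2920  ⇒  p = 1/(1 + 0.2920) = 0.7740
Mu-92: 77.40%, Mu-94: 22.60%.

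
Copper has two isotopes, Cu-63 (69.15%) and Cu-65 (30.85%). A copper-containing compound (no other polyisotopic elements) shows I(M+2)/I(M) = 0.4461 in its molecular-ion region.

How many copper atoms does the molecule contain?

1

With n Cu atoms, P(M+2)/P(M) = C(n,1)·p^(n−1)q / p^n = n·q/p = n · 0.3085/0.6915.
n = 0.4461 × 0.6915/0.3085 = 1.00 ≈ 1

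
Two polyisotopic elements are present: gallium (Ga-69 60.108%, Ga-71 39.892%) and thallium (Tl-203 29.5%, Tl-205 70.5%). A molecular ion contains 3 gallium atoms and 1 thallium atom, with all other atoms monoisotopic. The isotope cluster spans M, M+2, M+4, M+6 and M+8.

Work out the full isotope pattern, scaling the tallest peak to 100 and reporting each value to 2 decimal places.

16.45 : 72.06 : 100.00 : 56.75 : 11.49

Gallium pattern (n=3): 0.2171685 : 0.432386 : 0.2869625 : 0.063483
Thallium pattern (n=1): 0.2950 : 0.7050
Convolve the two distributions (both contribute in 2-u steps):
  M: 0.2171685×0.2950 = 0.064065
  M+2: 0.2171685×0.7050 + 0.432386×0.2950 = 0.280658
  M+4: 0.432386×0.7050 + 0.2869625×0.2950 = 0.389486
  M+6: 0.2869625×0.7050 + 0.063483×0.2950 = 0.221036
  M+8: 0.063483×0.7050 = 0.044756
Scale to base peak (0.389486) = 100: 16.45 : 72.06 : 100.00 : 56.75 : 11.49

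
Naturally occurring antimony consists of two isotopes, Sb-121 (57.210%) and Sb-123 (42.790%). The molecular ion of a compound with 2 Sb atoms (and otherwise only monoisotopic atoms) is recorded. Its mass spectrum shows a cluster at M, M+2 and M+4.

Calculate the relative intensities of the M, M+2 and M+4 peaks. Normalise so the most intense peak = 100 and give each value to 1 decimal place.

Each Sb atom is independently Sb-121 (p = 0.57210) or Sb-123 (q = 0.42790); the cluster is the binomial expansion (p + q)^2.
P(M) = 0.57210^2 = 0.327298
P(M+2) = 2 × 0.57210^1 × 0.42790^1 = 0.489603
P(M+4) = 0.42790^2 = 0.183098
The M+2 peak is largest (0.489603); scaling to 100 gives 66.8 : 100.0 : 37.4.

66.8 : 100.0 : 37.4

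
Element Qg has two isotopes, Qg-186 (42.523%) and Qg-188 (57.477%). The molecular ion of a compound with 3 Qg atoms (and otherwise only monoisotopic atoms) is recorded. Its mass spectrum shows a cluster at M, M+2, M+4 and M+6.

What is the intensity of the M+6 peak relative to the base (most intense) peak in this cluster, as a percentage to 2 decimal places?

Binomial terms of (0.42523 + 0.57477)^3: M 0.0769, M+2 0.3118, M+4 0.4214, M+6 0.1899 → M+4 is the base peak.
P(M+4) = C(3,2) × 0.42523^1 × 0.57477^2 = 3 × 0.42523 × 0.33036055 = 0.421438 (base)
P(M+6) = C(3,3) × 0.42523^0 × 0.57477^3 = 1 × 1.0000 × 0.18988133 = 0.189881
Relative intensity = 0.189881 / 0.421438 × 100 = 45.06

45.06%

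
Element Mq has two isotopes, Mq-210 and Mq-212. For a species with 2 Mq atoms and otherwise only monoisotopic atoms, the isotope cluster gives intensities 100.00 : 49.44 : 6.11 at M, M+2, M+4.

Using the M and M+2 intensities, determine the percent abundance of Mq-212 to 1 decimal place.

Write p for the Mq-210 fraction. I(M+2)/I(M) = [C(2,1)·p^1·(1−p)] / p^2 = 2·(1−p)/p = 49.44/100.00 = 0.4944
(1−p)/p = 0.4944/2 = 0.2472  ⇒  p = 1/(1 + 0.2472) = 0.8018
Mq-210: 80.2%, Mq-212: 19.8%.

19.8%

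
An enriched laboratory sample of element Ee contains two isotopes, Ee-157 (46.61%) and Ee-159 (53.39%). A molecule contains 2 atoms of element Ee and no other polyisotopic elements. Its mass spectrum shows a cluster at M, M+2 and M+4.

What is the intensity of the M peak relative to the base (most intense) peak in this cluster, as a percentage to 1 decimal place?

Binomial terms of (0.4661 + 0.5339)^2: M 0.2172, M+2 0.4977, M+4 0.2850 → M+2 is the base peak.
P(M+2) = C(2,1) × 0.4661^1 × 0.5339^1 = 2 × 0.4661 × 0.5339 = 0.497702 (base)
P(M) = C(2,0) × 0.4661^2 × 0.5339^0 = 1 × 0.21724921 × 1.0000 = 0.217249
Relative intensity = 0.217249 / 0.497702 × 100 = 43.7

43.7%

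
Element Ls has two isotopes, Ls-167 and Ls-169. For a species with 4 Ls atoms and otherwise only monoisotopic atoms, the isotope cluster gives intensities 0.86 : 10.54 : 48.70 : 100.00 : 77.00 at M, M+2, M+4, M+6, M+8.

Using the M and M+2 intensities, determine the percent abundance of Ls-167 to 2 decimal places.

24.61%

If p is the fraction of Ls that is Ls-167, then I(M+2)/I(M) = [C(4,1)·p^3·(1−p)] / p^4 = 4·(1−p)/p = 10.54/0.86 = 12.2558
(1−p)/p = 12.2558/4 = 3.0640  ⇒  p = 1/(1 + 3.0640) = 0.2461
Ls-167: 24.61%, Ls-169: 75.39%.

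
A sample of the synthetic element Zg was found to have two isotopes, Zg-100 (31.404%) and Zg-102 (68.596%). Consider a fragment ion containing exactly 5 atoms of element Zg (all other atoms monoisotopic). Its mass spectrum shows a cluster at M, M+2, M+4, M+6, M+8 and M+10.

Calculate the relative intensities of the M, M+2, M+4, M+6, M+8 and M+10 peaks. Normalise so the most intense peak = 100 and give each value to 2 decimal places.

Each Zg atom is independently Zg-100 (p = 0.31404) or Zg-102 (q = 0.68596); the cluster is the binomial expansion (p + q)^5.
P(M) = 0.31404^5 = 0.003054
P(M+2) = 5 × 0.31404^4 × 0.68596^1 = 0.033359
P(M+4) = 10 × 0.31404^3 × 0.68596^2 = 0.145731
P(M+6) = 10 × 0.31404^2 × 0.68596^3 = 0.318322
P(M+8) = 5 × 0.31404^1 × 0.68596^4 = 0.347656
P(M+10) = 0.68596^5 = 0.151878
The M+8 peak is largest (0.347656); scaling to 100 gives 0.88 : 9.60 : 41.92 : 91.56 : 100.00 : 43.69.

0.88 : 9.60 : 41.92 : 91.56 : 100.00 : 43.69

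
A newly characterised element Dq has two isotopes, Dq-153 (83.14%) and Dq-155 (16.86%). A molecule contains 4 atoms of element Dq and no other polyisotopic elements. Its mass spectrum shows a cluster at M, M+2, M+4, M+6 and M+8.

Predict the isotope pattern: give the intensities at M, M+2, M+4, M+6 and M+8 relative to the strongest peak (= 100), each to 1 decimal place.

Each Dq atom is independently Dq-153 (p = 0.8314) or Dq-155 (q = 0.1686); the cluster is the binomial expansion (p + q)^4.
P(M) = 0.8314^4 = 0.477793
P(M+2) = 4 × 0.8314^3 × 0.1686^1 = 0.387568
P(M+4) = 6 × 0.8314^2 × 0.1686^2 = 0.117893
P(M+6) = 4 × 0.8314^1 × 0.1686^3 = 0.015938
P(M+8) = 0.1686^4 = 0.000808
The M peak is largest (0.477793); scaling to 100 gives 100.0 : 81.1 : 24.7 : 3.3 : 0.2.

100.0 : 81.1 : 24.7 : 3.3 : 0.2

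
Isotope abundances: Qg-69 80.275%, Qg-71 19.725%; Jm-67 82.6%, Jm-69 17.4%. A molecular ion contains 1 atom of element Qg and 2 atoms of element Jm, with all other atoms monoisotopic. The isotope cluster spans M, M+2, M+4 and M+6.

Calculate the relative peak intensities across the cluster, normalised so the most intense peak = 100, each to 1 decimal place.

100.0 : 66.7 : 14.8 : 1.1

Element Qg pattern (n=1): 0.80275 : 0.19725
Element Jm pattern (n=2): 0.682276 : 0.287448 : 0.030276
Convolve the two distributions (both contribute in 2-u steps):
  M: 0.80275×0.682276 = 0.547697
  M+2: 0.80275×0.287448 + 0.19725×0.682276 = 0.365328
  M+4: 0.80275×0.030276 + 0.19725×0.287448 = 0.081003
  M+6: 0.19725×0.030276 = 0.005972
Scale to base peak (0.547697) = 100: 100.0 : 66.7 : 14.8 : 1.1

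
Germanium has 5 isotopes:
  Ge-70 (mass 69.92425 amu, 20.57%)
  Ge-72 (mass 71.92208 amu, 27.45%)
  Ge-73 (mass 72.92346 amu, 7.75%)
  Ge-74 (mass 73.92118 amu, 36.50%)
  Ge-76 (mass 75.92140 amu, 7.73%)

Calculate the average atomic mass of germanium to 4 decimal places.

72.6276 amu

Average mass = Σ (abundance × isotope mass) = 0.2057 × 69.92425 + 0.2745 × 71.92208 + 0.0775 × 72.92346 + 0.3650 × 73.92118 + 0.0773 × 75.92140
= 14.383418 + 19.742611 + 5.651568 + 26.981231 + 5.868724 = 72.627552 amu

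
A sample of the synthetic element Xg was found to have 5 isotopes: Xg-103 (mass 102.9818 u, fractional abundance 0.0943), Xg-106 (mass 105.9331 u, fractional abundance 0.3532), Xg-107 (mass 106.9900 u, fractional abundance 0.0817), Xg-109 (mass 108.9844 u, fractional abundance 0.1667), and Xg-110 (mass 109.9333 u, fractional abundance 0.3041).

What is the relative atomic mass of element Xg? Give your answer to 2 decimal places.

107.47 u

Ar = Σ fᵢ·mᵢ = 0.0943 × 102.9818 + 0.3532 × 105.9331 + 0.0817 × 106.9900 + 0.1667 × 108.9844 + 0.3041 × 109.9333
= 9.71118 + 37.41557 + 8.74108 + 18.16770 + 33.43072 = 107.46625 u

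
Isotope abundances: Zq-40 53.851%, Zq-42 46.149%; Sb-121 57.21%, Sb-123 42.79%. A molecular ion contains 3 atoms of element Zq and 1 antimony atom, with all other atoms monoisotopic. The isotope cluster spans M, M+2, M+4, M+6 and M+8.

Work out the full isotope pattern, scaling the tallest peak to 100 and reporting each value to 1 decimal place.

Element Zq pattern (n=3): 0.15616414 : 0.40148664 : 0.3440643 : 0.09828492
Antimony pattern (n=1): 0.5721 : 0.4279
Convolve the two distributions (both contribute in 2-u steps):
  M: 0.15616414×0.5721 = 0.089342
  M+2: 0.15616414×0.4279 + 0.40148664×0.5721 = 0.296513
  M+4: 0.40148664×0.4279 + 0.3440643×0.5721 = 0.368635
  M+6: 0.3440643×0.4279 + 0.09828492×0.5721 = 0.203454
  M+8: 0.09828492×0.4279 = 0.042056
Scale to base peak (0.368635) = 100: 24.2 : 80.4 : 100.0 : 55.2 : 11.4

24.2 : 80.4 : 100.0 : 55.2 : 11.4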